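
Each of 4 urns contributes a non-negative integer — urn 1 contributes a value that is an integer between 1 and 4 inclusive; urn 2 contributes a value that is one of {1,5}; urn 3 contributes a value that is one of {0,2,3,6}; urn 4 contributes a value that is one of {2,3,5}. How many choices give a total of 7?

The generating function for the choices is (q + q^2 + q^3 + q^4)·(q + q^5)·(1 + q^2 + q^3 + q^6)·(q^2 + q^3 + q^5); the count is [q^7].
(q + q^2 + q^3 + q^4) has coefficients 0,1,1,1,1 for degrees 0…4.
(q + q^5) has coefficients 0,1,0,0,0,1,0,0 for degrees 0…7.
Multiplying by (1 + q^2 + q^3 + q^6) gives running coefficients 0,1,0,1,1,1,0,2 for degrees 0…7.
Finally multiplying by (q^2 + q^3 + q^5), the product of all factors after the first has coefficients 0,0,0,1,1,1,3,2 for degrees 0…7.
[q^7] = 1·3 + 1·1 + 1·1 + 1·1 = 6.

6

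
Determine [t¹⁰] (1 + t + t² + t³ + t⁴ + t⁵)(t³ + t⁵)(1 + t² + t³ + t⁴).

7

(1 + t + t² + t³ + t⁴ + t⁵) has coefficients 1,1,1,1,1,1 for degrees 0…5.
(t³ + t⁵) has coefficients 0,0,0,1,0,1,0,0,0,0,0 for degrees 0…10.
Finally multiplying by (1 + t² + t³ + t⁴), the product of all factors after the first has coefficients 0,0,0,1,0,2,1,2,1,1,0 for degrees 0…10.
[t¹⁰] = 1·0 + 1·1 + 1·1 + 1·2 + 1·1 + 1·2 = 7.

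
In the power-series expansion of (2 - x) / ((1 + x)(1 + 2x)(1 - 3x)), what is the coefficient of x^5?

Partial fractions give a closed form: a_n = (-3/4)·(-1)^n + (2)·(-2)^n + (3/4)·3^n.
At n = 5: a_5 = 119.

119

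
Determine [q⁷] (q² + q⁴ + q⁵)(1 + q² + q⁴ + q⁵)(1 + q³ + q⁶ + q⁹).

4

(q² + q⁴ + q⁵) has coefficients 0,0,1,0,1,1 for degrees 0…5.
(1 + q² + q⁴ + q⁵) has coefficients 1,0,1,0,1,1,0,0 for degrees 0…7.
Finally multiplying by (1 + q³ + q⁶ + q⁹), the product of all factors after the first has coefficients 1,0,1,1,1,2,1,1 for degrees 0…7.
[q⁷] = 1·2 + 1·1 + 1·1 = 4.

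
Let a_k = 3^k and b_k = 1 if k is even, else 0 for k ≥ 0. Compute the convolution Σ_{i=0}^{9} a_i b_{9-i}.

22143

Write out a_i and b_{9-i} for i = 0,…,9 and sum the products.
Σ = 1·0 + 3·1 + 9·0 + 27·1 + 81·0 + 243·1 + 729·0 + 2187·1 + 6561·0 + 19683·1 = 22143.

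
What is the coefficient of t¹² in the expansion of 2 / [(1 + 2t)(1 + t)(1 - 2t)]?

10922

Partial fractions give a closed form: a_n = (2)·(-2)^n + (-2/3)·(-1)^n + (2/3)·2^n.
At n = 12: a_12 = 10922.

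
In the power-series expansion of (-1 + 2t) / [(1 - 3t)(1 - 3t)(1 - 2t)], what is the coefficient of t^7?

-17496

The denominator gives the recurrence a_n = 8a_(n−1) − 21a_(n−2) + 18a_(n−3) for n ≥ 3; the numerator fixes a_0 = -1, a_1 = -6, a_2 = -27.
Iterating: -1, -6, -27, -108, -405, -1458, -5103, -17496, so a_7 = -17496.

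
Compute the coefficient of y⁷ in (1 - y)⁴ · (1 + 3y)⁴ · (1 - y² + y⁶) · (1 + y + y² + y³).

-71

(1 - y)⁴ has coefficients 1,-4,6,-4,1 for degrees 0…4.
(1 + 3y)⁴ has coefficients 1,12,54,108,81,0,0,0 for degrees 0…7.
Multiplying by (1 - y² + y⁶) gives running coefficients 1,12,53,96,27,-108,-80,12 for degrees 0…7.
Finally multiplying by (1 + y + y² + y³), the product of all factors after the first has coefficients 1,13,66,162,188,68,-65,-149 for degrees 0…7.
[y⁷] = 1·(-149) − 4·(-65) + 6·68 − 4·188 + 1·162 = -71.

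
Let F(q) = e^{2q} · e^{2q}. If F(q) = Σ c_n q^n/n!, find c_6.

4096

The EGF product rule gives c_6 = Σ_{k_1+k_2=6} C(6; k_1,k_2) · ∏ g_i(k_i), where e^{2q} gives (2)^k; e^{2q} gives (2)^k.
g_1(k) for k = 0…6: 1, 2, 4, 8, 16, 32, 64.
g_2(k) for k = 0…6: 1, 2, 4, 8, 16, 32, 64.
c_6 = Σ_k C(6,k)·g_1(k)·g_2(6−k) = 1·1·64 + 6·2·32 + 15·4·16 + 20·8·8 + 15·16·4 + 6·32·2 + 1·64·1 = 64 + 384 + 960 + 1280 + 960 + 384 + 64 = 4096.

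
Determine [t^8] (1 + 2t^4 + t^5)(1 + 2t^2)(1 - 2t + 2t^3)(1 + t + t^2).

-2

(1 + 2t^4 + t^5) has coefficients 1,0,0,0,2,1 for degrees 0…5.
(1 + 2t^2) has coefficients 1,0,2,0,0,0,0,0,0 for degrees 0…8.
Multiplying by (1 - 2t + 2t^3) gives running coefficients 1,-2,2,-2,0,4,0,0,0 for degrees 0…8.
Finally multiplying by (1 + t + t^2), the product of all factors after the first has coefficients 1,-1,1,-2,0,2,4,4,0 for degrees 0…8.
[t^8] = 1·0 + 2·0 + 1·(-2) = -2.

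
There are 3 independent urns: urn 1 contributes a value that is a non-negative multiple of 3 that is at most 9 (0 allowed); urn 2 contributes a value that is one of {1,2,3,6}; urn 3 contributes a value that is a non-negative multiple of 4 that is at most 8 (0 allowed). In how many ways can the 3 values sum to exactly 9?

The generating function for the choices is (1 + y³ + y⁶ + y⁹)·(y + y² + y³ + y⁶)·(1 + y⁴ + y⁸); the count is [y⁹].
(1 + y³ + y⁶ + y⁹) has coefficients 1,0,0,1,0,0,1,0,0,1 for degrees 0…9.
(y + y² + y³ + y⁶) has coefficients 0,1,1,1,0,0,1,0,0,0 for degrees 0…9.
Finally multiplying by (1 + y⁴ + y⁸), the product of all factors after the first has coefficients 0,1,1,1,0,1,2,1,0,1 for degrees 0…9.
[y⁹] = 1·1 + 1·2 + 1·1 + 1·0 = 4.

4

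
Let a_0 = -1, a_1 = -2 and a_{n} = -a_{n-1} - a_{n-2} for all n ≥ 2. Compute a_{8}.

The ordinary generating function has denominator 1 + x + x^2.
Iterating the recurrence: a_0,…,a_{8} = -1, -2, 3, -1, -2, 3, -1, -2, 3.

3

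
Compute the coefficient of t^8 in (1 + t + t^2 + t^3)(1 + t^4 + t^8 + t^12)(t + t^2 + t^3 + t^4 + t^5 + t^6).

6

(1 + t + t^2 + t^3) has coefficients 1,1,1,1 for degrees 0…3.
(1 + t^4 + t^8 + t^12) has coefficients 1,0,0,0,1,0,0,0,1 for degrees 0…8.
Finally multiplying by (t + t^2 + t^3 + t^4 + t^5 + t^6), the product of all factors after the first has coefficients 0,1,1,1,1,2,2,1,1 for degrees 0…8.
[t^8] = 1·1 + 1·1 + 1·2 + 1·2 = 6.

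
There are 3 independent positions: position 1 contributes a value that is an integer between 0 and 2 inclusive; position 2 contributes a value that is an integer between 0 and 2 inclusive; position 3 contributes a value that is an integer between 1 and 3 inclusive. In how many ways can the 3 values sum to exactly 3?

6

The generating function for the choices is (1 + t + t^2)·(1 + t + t^2)·(t + t^2 + t^3); the count is [t^3].
(1 + t + t^2) has coefficients 1,1,1 for degrees 0…2.
(1 + t + t^2) has coefficients 1,1,1,0 for degrees 0…3.
Finally multiplying by (t + t^2 + t^3), the product of all factors after the first has coefficients 0,1,2,3 for degrees 0…3.
[t^3] = 1·3 + 1·2 + 1·1 = 6.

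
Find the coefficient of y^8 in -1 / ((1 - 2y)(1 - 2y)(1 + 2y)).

-1280

The denominator gives the recurrence a_n = 2a_(n−1) + 4a_(n−2) − 8a_(n−3) for n ≥ 3; the numerator fixes a_0 = -1, a_1 = -2, a_2 = -8.
Iterating: -1, -2, -8, -16, -48, -96, -256, -512, -1280, so a_8 = -1280.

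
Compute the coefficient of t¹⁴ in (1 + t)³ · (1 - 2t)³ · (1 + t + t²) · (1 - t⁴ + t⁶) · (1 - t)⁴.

(1 + t)³ has coefficients 1,3,3,1 for degrees 0…3.
(1 - 2t)³ has coefficients 1,-6,12,-8,0,0,0,0,0,0,0,0,0,0,0 for degrees 0…14.
Multiplying by (1 + t + t²) gives running coefficients 1,-5,7,-2,4,-8,0,0,0,0,0,0,0,0,0 for degrees 0…14.
Multiplying by (1 - t⁴ + t⁶) gives running coefficients 1,-5,7,-2,3,-3,-6,-3,3,6,4,-8,0,0,0 for degrees 0…14.
Finally multiplying by (1 - t)⁴, the product of all factors after the first has coefficients 1,-9,33,-64,74,-60,39,-11,-6,-3,4,-3,35,-58,36 for degrees 0…14.
[t¹⁴] = 1·36 + 3·(-58) + 3·35 + 1·(-3) = -36.

-36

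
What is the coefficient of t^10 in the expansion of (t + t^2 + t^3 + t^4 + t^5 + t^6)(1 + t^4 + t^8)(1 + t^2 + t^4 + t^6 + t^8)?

(t + t^2 + t^3 + t^4 + t^5 + t^6) has coefficients 0,1,1,1,1,1,1 for degrees 0…6.
(1 + t^4 + t^8) has coefficients 1,0,0,0,1,0,0,0,1,0,0 for degrees 0…10.
Finally multiplying by (1 + t^2 + t^4 + t^6 + t^8), the product of all factors after the first has coefficients 1,0,1,0,2,0,2,0,3,0,2 for degrees 0…10.
[t^10] = 1·0 + 1·3 + 1·0 + 1·2 + 1·0 + 1·2 = 7.

7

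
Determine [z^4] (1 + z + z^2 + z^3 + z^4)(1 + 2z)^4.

(1 + z + z^2 + z^3 + z^4) has coefficients 1,1,1,1,1 for degrees 0…4.
(1 + 2z)^4 has coefficients 1,8,24,32,16 for degrees 0…4.
[z^4] = 1·16 + 1·32 + 1·24 + 1·8 + 1·1 = 81.

81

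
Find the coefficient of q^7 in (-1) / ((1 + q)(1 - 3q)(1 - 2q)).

-4750

The denominator gives the recurrence a_n = 4a_(n−1) − a_(n−2) − 6a_(n−3) for n ≥ 3; the numerator fixes a_0 = -1, a_1 = -4, a_2 = -15.
Iterating: -1, -4, -15, -50, -161, -504, -1555, -4750, so a_7 = -4750.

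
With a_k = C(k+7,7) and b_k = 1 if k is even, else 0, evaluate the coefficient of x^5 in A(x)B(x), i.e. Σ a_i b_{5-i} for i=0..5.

920

The convolution is the x^5 coefficient of A(x)B(x).
Σ = 1·0 + 8·1 + 36·0 + 120·1 + 330·0 + 792·1 = 920.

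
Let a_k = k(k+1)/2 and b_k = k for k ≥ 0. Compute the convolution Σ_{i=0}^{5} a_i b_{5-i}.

35

The convolution is the t^5 coefficient of A(t)B(t).
Σ = 0·5 + 1·4 + 3·3 + 6·2 + 10·1 + 15·0 = 35.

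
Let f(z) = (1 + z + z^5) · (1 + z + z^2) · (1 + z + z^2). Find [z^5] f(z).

2

(1 + z + z^5) has coefficients 1,1,0,0,0,1 for degrees 0…5.
(1 + z + z^2) has coefficients 1,1,1,0,0,0 for degrees 0…5.
Finally multiplying by (1 + z + z^2), the product of all factors after the first has coefficients 1,2,3,2,1,0 for degrees 0…5.
[z^5] = 1·0 + 1·1 + 1·1 = 2.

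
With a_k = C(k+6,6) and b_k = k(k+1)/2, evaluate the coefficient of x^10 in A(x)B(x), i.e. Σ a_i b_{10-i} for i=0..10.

48620

Write out a_i and b_{10-i} for i = 0,…,10 and sum the products.
Σ = 1·55 + 7·45 + 28·36 + 84·28 + 210·21 + 462·15 + 924·10 + 1716·6 + 3003·3 + 5005·1 + 8008·0 = 48620.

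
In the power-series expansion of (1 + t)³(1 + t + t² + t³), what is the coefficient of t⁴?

7

(1 + t)³ has coefficients 1,3,3,1 for degrees 0…3.
(1 + t + t² + t³) has coefficients 1,1,1,1,0 for degrees 0…4.
[t⁴] = 1·0 + 3·1 + 3·1 + 1·1 = 7.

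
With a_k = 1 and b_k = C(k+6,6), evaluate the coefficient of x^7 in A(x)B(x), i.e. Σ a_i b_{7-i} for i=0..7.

3432

The convolution is the x^7 coefficient of A(x)B(x).
Σ = 1·1716 + 1·924 + 1·462 + 1·210 + 1·84 + 1·28 + 1·7 + 1·1 = 3432.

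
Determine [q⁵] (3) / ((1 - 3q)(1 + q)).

The denominator gives the recurrence a_n = 2a_(n−1) + 3a_(n−2) for n ≥ 3; the numerator fixes a_0 = 3, a_1 = 6, a_2 = 21.
Iterating: 3, 6, 21, 60, 183, 546, so a_5 = 546.

546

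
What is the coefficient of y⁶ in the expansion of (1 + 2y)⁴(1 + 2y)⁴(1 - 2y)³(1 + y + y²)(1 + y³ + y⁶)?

(1 + 2y)⁴ has coefficients 1,8,24,32,16 for degrees 0…4.
(1 + 2y)⁴ has coefficients 1,8,24,32,16,0,0 for degrees 0…6.
Multiplying by (1 - 2y)³ gives running coefficients 1,2,-12,-24,48,96,-64 for degrees 0…6.
Multiplying by (1 + y + y²) gives running coefficients 1,3,-9,-34,12,120,80 for degrees 0…6.
Finally multiplying by (1 + y³ + y⁶), the product of all factors after the first has coefficients 1,3,-9,-33,15,111,47 for degrees 0…6.
[y⁶] = 1·47 + 8·111 + 24·15 + 32·(-33) + 16·(-9) = 95.

95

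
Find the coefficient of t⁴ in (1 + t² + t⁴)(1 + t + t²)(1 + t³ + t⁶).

(1 + t² + t⁴) has coefficients 1,0,1,0,1 for degrees 0…4.
(1 + t + t²) has coefficients 1,1,1,0,0 for degrees 0…4.
Finally multiplying by (1 + t³ + t⁶), the product of all factors after the first has coefficients 1,1,1,1,1 for degrees 0…4.
[t⁴] = 1·1 + 1·1 + 1·1 = 3.

3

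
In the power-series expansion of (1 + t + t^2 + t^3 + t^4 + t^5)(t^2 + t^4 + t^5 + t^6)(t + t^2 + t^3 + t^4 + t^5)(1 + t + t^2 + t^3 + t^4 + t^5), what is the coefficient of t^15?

64

(1 + t + t^2 + t^3 + t^4 + t^5) has coefficients 1,1,1,1,1,1 for degrees 0…5.
(t^2 + t^4 + t^5 + t^6) has coefficients 0,0,1,0,1,1,1,0,0,0,0,0,0,0,0,0 for degrees 0…15.
Multiplying by (t + t^2 + t^3 + t^4 + t^5) gives running coefficients 0,0,0,1,1,2,3,4,3,3,2,1,0,0,0,0 for degrees 0…15.
Finally multiplying by (1 + t + t^2 + t^3 + t^4 + t^5), the product of all factors after the first has coefficients 0,0,0,1,2,4,7,11,14,16,17,16,13,9,6,3 for degrees 0…15.
[t^15] = 1·3 + 1·6 + 1·9 + 1·13 + 1·16 + 1·17 = 64.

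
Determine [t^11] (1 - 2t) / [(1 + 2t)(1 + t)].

-8189

The denominator gives the recurrence a_n = −3a_(n−1) − 2a_(n−2) for n ≥ 2; the numerator fixes a_0 = 1, a_1 = -5.
Iterating: 1, -5, 13, -29, 61, -125, 253, -509, 1021, -2045, 4093, -8189, so a_11 = -8189.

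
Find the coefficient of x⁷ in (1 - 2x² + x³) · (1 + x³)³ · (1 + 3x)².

-18

(1 - 2x² + x³) has coefficients 1,0,-2,1 for degrees 0…3.
(1 + x³)³ has coefficients 1,0,0,3,0,0,3,0 for degrees 0…7.
Finally multiplying by (1 + 3x)², the product of all factors after the first has coefficients 1,6,9,3,18,27,3,18 for degrees 0…7.
[x⁷] = 1·18 − 2·27 + 1·18 = -18.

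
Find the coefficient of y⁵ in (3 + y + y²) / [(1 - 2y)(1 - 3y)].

The denominator gives the recurrence a_n = 5a_(n−1) − 6a_(n−2) for n ≥ 3; the numerator fixes a_0 = 3, a_1 = 16, a_2 = 63.
Iterating: 3, 16, 63, 219, 717, 2271, so a_5 = 2271.

2271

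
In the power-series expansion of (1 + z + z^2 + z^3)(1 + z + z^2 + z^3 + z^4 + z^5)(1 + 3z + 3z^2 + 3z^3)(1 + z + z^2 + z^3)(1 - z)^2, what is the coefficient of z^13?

10

(1 + z + z^2 + z^3) has coefficients 1,1,1,1 for degrees 0…3.
(1 + z + z^2 + z^3 + z^4 + z^5) has coefficients 1,1,1,1,1,1,0,0,0,0,0,0,0,0 for degrees 0…13.
Multiplying by (1 + 3z + 3z^2 + 3z^3) gives running coefficients 1,4,7,10,10,10,9,6,3,0,0,0,0,0 for degrees 0…13.
Multiplying by (1 + z + z^2 + z^3) gives running coefficients 1,5,12,22,31,37,39,35,28,18,9,3,0,0 for degrees 0…13.
Finally multiplying by (1 - z)^2, the product of all factors after the first has coefficients 1,3,3,3,-1,-3,-4,-6,-3,-3,1,3,3,3 for degrees 0…13.
[z^13] = 1·3 + 1·3 + 1·3 + 1·1 = 10.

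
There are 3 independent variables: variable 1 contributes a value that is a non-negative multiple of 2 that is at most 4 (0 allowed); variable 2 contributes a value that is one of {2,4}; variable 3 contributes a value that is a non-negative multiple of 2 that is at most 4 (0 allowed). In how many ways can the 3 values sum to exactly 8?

5

The generating function for the choices is (1 + t^2 + t^4)·(t^2 + t^4)·(1 + t^2 + t^4); the count is [t^8].
(1 + t^2 + t^4) has coefficients 1,0,1,0,1 for degrees 0…4.
(t^2 + t^4) has coefficients 0,0,1,0,1,0,0,0,0 for degrees 0…8.
Finally multiplying by (1 + t^2 + t^4), the product of all factors after the first has coefficients 0,0,1,0,2,0,2,0,1 for degrees 0…8.
[t^8] = 1·1 + 1·2 + 1·2 = 5.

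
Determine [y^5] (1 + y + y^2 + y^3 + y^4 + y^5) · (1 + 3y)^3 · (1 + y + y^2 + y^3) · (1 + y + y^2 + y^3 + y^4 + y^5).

(1 + y + y^2 + y^3 + y^4 + y^5) has coefficients 1,1,1,1,1,1 for degrees 0…5.
(1 + 3y)^3 has coefficients 1,9,27,27,0,0 for degrees 0…5.
Multiplying by (1 + y + y^2 + y^3) gives running coefficients 1,10,37,64,63,54 for degrees 0…5.
Finally multiplying by (1 + y + y^2 + y^3 + y^4 + y^5), the product of all factors after the first has coefficients 1,11,48,112,175,229 for degrees 0…5.
[y^5] = 1·229 + 1·175 + 1·112 + 1·48 + 1·11 + 1·1 = 576.

576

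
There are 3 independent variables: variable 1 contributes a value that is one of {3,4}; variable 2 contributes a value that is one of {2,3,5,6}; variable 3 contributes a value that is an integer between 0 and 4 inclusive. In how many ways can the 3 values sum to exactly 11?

The generating function for the choices is (z³ + z⁴)·(z² + z³ + z⁵ + z⁶)·(1 + z + z² + z³ + z⁴); the count is [z¹¹].
(z³ + z⁴) has coefficients 0,0,0,1,1 for degrees 0…4.
(z² + z³ + z⁵ + z⁶) has coefficients 0,0,1,1,0,1,1,0,0,0,0,0 for degrees 0…11.
Finally multiplying by (1 + z + z² + z³ + z⁴), the product of all factors after the first has coefficients 0,0,1,2,2,3,4,3,2,2,1,0 for degrees 0…11.
[z¹¹] = 1·2 + 1·3 = 5.

5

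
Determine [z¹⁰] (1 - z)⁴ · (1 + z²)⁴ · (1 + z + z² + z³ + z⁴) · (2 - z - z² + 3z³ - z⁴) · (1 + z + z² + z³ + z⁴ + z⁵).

(1 - z)⁴ has coefficients 1,-4,6,-4,1 for degrees 0…4.
(1 + z²)⁴ has coefficients 1,0,4,0,6,0,4,0,1,0,0 for degrees 0…10.
Multiplying by (1 + z + z² + z³ + z⁴) gives running coefficients 1,1,5,5,11,10,14,10,11,5,5 for degrees 0…10.
Multiplying by (2 - z - z² + 3z³ - z⁴) gives running coefficients 2,1,8,7,14,18,17,24,17,21,10 for degrees 0…10.
Finally multiplying by (1 + z + z² + z³ + z⁴ + z⁵), the product of all factors after the first has coefficients 2,3,11,18,32,50,65,88,97,111,107 for degrees 0…10.
[z¹⁰] = 1·107 − 4·111 + 6·97 − 4·88 + 1·65 = -42.

-42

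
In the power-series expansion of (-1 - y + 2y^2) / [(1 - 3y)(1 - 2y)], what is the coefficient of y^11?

The denominator gives the recurrence a_n = 5a_(n−1) − 6a_(n−2) for n ≥ 3; the numerator fixes a_0 = -1, a_1 = -6, a_2 = -22.
Iterating: -1, -6, -22, -74, -238, -746, -2302, -7034, -21358, -64586, -194782, -586394, so a_11 = -586394.

-586394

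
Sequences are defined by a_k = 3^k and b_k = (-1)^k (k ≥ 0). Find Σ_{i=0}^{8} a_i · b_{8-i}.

Write out a_i and b_{8-i} for i = 0,…,8 and sum the products.
Σ = 1·1 + 3·(-1) + 9·1 + 27·(-1) + 81·1 + 243·(-1) + 729·1 + 2187·(-1) + 6561·1 = 4921.

4921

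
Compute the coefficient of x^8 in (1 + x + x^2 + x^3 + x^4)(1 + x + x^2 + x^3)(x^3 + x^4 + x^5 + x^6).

14

(1 + x + x^2 + x^3 + x^4) has coefficients 1,1,1,1,1 for degrees 0…4.
(1 + x + x^2 + x^3) has coefficients 1,1,1,1,0,0,0,0,0 for degrees 0…8.
Finally multiplying by (x^3 + x^4 + x^5 + x^6), the product of all factors after the first has coefficients 0,0,0,1,2,3,4,3,2 for degrees 0…8.
[x^8] = 1·2 + 1·3 + 1·4 + 1·3 + 1·2 = 14.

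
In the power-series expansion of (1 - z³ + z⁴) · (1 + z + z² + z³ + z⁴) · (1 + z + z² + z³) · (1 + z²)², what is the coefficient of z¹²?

(1 - z³ + z⁴) has coefficients 1,0,0,-1,1 for degrees 0…4.
(1 + z + z² + z³ + z⁴) has coefficients 1,1,1,1,1,0,0,0,0,0,0,0,0 for degrees 0…12.
Multiplying by (1 + z + z² + z³) gives running coefficients 1,2,3,4,4,3,2,1,0,0,0,0,0 for degrees 0…12.
Finally multiplying by (1 + z²)², the product of all factors after the first has coefficients 1,2,5,8,11,13,13,11,8,5,2,1,0 for degrees 0…12.
[z¹²] = 1·0 − 1·5 + 1·8 = 3.

3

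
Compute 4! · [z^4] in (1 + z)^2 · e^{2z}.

128

The EGF product rule gives c_4 = Σ_{k_1+k_2=4} C(4; k_1,k_2) · ∏ g_i(k_i), where (1+z)^2 gives the falling factorial (2)_k; e^{2z} gives (2)^k.
g_1(k) for k = 0…4: 1, 2, 2, 0, 0.
g_2(k) for k = 0…4: 1, 2, 4, 8, 16.
c_4 = Σ_k C(4,k)·g_1(k)·g_2(4−k) = 1·1·16 + 4·2·8 + 6·2·4 = 16 + 64 + 48 = 128.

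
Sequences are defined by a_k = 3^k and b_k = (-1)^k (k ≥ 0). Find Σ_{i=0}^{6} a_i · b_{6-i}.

547

The convolution is the t^6 coefficient of A(t)B(t).
Σ = 1·1 + 3·(-1) + 9·1 + 27·(-1) + 81·1 + 243·(-1) + 729·1 = 547.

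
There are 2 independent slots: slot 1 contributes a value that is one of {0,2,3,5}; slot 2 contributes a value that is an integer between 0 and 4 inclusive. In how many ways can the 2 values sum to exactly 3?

3

The generating function for the choices is (1 + x^2 + x^3 + x^5)·(1 + x + x^2 + x^3 + x^4); the count is [x^3].
(1 + x^2 + x^3 + x^5) has coefficients 1,0,1,1 for degrees 0…3.
(1 + x + x^2 + x^3 + x^4) has coefficients 1,1,1,1 for degrees 0…3.
[x^3] = 1·1 + 1·1 + 1·1 = 3.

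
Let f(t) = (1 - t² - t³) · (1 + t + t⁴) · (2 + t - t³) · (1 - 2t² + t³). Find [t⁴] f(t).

(1 - t² - t³) has coefficients 1,0,-1,-1 for degrees 0…3.
(1 + t + t⁴) has coefficients 1,1,0,0,1 for degrees 0…4.
Multiplying by (2 + t - t³) gives running coefficients 2,3,1,-1,1 for degrees 0…4.
Finally multiplying by (1 - 2t² + t³), the product of all factors after the first has coefficients 2,3,-3,-5,2 for degrees 0…4.
[t⁴] = 1·2 − 1·(-3) − 1·3 = 2.

2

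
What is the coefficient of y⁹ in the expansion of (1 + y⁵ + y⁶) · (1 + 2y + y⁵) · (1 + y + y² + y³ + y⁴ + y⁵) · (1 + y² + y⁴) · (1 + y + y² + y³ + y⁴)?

75

(1 + y⁵ + y⁶) has coefficients 1,0,0,0,0,1,1 for degrees 0…6.
(1 + 2y + y⁵) has coefficients 1,2,0,0,0,1,0,0,0,0 for degrees 0…9.
Multiplying by (1 + y + y² + y³ + y⁴ + y⁵) gives running coefficients 1,3,3,3,3,4,3,1,1,1 for degrees 0…9.
Multiplying by (1 + y² + y⁴) gives running coefficients 1,3,4,6,7,10,9,8,7,6 for degrees 0…9.
Finally multiplying by (1 + y + y² + y³ + y⁴), the product of all factors after the first has coefficients 1,4,8,14,21,30,36,40,41,40 for degrees 0…9.
[y⁹] = 1·40 + 1·21 + 1·14 = 75.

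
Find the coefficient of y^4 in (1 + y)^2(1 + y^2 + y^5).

(1 + y)^2 has coefficients 1,2,1 for degrees 0…2.
(1 + y^2 + y^5) has coefficients 1,0,1,0,0 for degrees 0…4.
[y^4] = 1·0 + 2·0 + 1·1 = 1.

1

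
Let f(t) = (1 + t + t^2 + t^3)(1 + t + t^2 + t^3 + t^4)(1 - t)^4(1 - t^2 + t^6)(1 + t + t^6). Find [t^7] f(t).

(1 + t + t^2 + t^3) has coefficients 1,1,1,1 for degrees 0…3.
(1 + t + t^2 + t^3 + t^4) has coefficients 1,1,1,1,1,0,0,0 for degrees 0…7.
Multiplying by (1 - t)^4 gives running coefficients 1,-3,3,-1,0,-1,3,-3 for degrees 0…7.
Multiplying by (1 - t^2 + t^6) gives running coefficients 1,-3,2,2,-3,0,4,-5 for degrees 0…7.
Finally multiplying by (1 + t + t^6), the product of all factors after the first has coefficients 1,-2,-1,4,-1,-3,5,-4 for degrees 0…7.
[t^7] = 1·(-4) + 1·5 + 1·(-3) + 1·(-1) = -3.

-3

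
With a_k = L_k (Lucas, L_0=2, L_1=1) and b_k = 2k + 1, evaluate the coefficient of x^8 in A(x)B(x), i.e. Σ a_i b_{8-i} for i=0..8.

496

Write out a_i and b_{8-i} for i = 0,…,8 and sum the products.
Σ = 2·17 + 1·15 + 3·13 + 4·11 + 7·9 + 11·7 + 18·5 + 29·3 + 47·1 = 496.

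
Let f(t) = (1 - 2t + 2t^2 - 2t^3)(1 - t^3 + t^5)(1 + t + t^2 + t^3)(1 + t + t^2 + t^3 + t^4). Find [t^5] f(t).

-3

(1 - 2t + 2t^2 - 2t^3) has coefficients 1,-2,2,-2 for degrees 0…3.
(1 - t^3 + t^5) has coefficients 1,0,0,-1,0,1 for degrees 0…5.
Multiplying by (1 + t + t^2 + t^3) gives running coefficients 1,1,1,0,-1,0 for degrees 0…5.
Finally multiplying by (1 + t + t^2 + t^3 + t^4), the product of all factors after the first has coefficients 1,2,3,3,2,1 for degrees 0…5.
[t^5] = 1·1 − 2·2 + 2·3 − 2·3 = -3.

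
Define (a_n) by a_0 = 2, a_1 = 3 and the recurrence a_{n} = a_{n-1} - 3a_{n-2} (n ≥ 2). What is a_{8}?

-183

The ordinary generating function has denominator 1 - z + 3z^2.
Iterating the recurrence: a_0,…,a_{8} = 2, 3, -3, -12, -3, 33, 42, -57, -183.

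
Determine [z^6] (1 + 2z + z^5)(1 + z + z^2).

(1 + 2z + z^5) has coefficients 1,2,0,0,0,1 for degrees 0…5.
(1 + z + z^2) has coefficients 1,1,1,0,0,0,0 for degrees 0…6.
[z^6] = 1·0 + 2·0 + 1·1 = 1.

1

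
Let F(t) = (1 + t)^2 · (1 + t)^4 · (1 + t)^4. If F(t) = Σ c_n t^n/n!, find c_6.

The EGF product rule gives c_6 = Σ_{k_1+k_2+k_3=6} C(6; k_1,k_2,k_3) · ∏ g_i(k_i), where (1+t)^2 gives the falling factorial (2)_k; (1+t)^4 gives the falling factorial (4)_k; (1+t)^4 gives the falling factorial (4)_k.
g_1(k) for k = 0…6: 1, 2, 2, 0, 0, 0, 0.
g_2(k) for k = 0…6: 1, 4, 12, 24, 24, 0, 0.
g_3(k) for k = 0…6: 1, 4, 12, 24, 24, 0, 0.
First combine the last two factors: h(k) = Σ_j C(k,j)·g_2(j)·g_3(k−j) for k = 0…6: 1, 8, 56, 336, 1680, 6720, 20160.
c_6 = Σ_k C(6,k)·g_1(k)·h(6−k) = 1·1·20160 + 6·2·6720 + 15·2·1680 = 20160 + 80640 + 50400 = 151200.

151200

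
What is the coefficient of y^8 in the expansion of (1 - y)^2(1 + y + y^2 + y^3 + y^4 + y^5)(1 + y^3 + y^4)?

(1 - y)^2 has coefficients 1,-2,1 for degrees 0…2.
(1 + y + y^2 + y^3 + y^4 + y^5) has coefficients 1,1,1,1,1,1,0,0,0 for degrees 0…8.
Finally multiplying by (1 + y^3 + y^4), the product of all factors after the first has coefficients 1,1,1,2,3,3,2,2,2 for degrees 0…8.
[y^8] = 1·2 − 2·2 + 1·2 = 0.

0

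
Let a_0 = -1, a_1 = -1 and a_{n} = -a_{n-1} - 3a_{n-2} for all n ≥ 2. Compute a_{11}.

The ordinary generating function has denominator 1 + t + 3t^2.
Iterating the recurrence: a_0,…,a_{11} = -1, -1, 4, -1, -11, 14, 19, -61, 4, 179, -191, -346.

-346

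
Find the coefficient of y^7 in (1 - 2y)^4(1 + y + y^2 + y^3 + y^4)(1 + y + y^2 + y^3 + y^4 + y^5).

-5

(1 - 2y)^4 has coefficients 1,-8,24,-32,16 for degrees 0…4.
(1 + y + y^2 + y^3 + y^4) has coefficients 1,1,1,1,1,0,0,0 for degrees 0…7.
Finally multiplying by (1 + y + y^2 + y^3 + y^4 + y^5), the product of all factors after the first has coefficients 1,2,3,4,5,5,4,3 for degrees 0…7.
[y^7] = 1·3 − 8·4 + 24·5 − 32·5 + 16·4 = -5.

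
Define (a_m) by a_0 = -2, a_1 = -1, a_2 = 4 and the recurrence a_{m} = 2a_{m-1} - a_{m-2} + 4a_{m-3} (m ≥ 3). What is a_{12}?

658

The ordinary generating function has denominator 1 - 2t + t^2 - 4t^3.
Iterating the recurrence: a_0,…,a_{12} = -2, -1, 4, 1, -6, 3, 16, 5, 6, 71, 156, 265, 658.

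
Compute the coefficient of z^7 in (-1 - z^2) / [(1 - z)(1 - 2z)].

-318

The denominator gives the recurrence a_n = 3a_(n−1) − 2a_(n−2) for n ≥ 3; the numerator fixes a_0 = -1, a_1 = -3, a_2 = -8.
Iterating: -1, -3, -8, -18, -38, -78, -158, -318, so a_7 = -318.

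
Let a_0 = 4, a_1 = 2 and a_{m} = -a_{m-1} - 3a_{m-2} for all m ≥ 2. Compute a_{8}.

The ordinary generating function has denominator 1 + t + 3t^2.
Iterating the recurrence: a_0,…,a_{8} = 4, 2, -14, 8, 34, -58, -44, 218, -86.

-86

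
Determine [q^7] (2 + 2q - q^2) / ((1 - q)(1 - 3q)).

8382

The denominator gives the recurrence a_n = 4a_(n−1) − 3a_(n−2) for n ≥ 3; the numerator fixes a_0 = 2, a_1 = 10, a_2 = 33.
Iterating: 2, 10, 33, 102, 309, 930, 2793, 8382, so a_7 = 8382.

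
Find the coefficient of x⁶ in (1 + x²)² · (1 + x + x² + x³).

(1 + x²)² has coefficients 1,0,2,0,1 for degrees 0…4.
(1 + x + x² + x³) has coefficients 1,1,1,1,0,0,0 for degrees 0…6.
[x⁶] = 1·0 + 2·0 + 1·1 = 1.

1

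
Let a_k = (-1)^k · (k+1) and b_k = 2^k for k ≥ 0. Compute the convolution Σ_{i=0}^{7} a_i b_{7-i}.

54

Write out a_i and b_{7-i} for i = 0,…,7 and sum the products.
Σ = 1·128 − 2·64 + 3·32 − 4·16 + 5·8 − 6·4 + 7·2 − 8·1 = 54.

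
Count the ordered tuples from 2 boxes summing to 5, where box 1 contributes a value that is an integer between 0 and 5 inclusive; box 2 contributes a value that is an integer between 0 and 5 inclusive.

6

The generating function for the choices is (1 + z + z² + z³ + z⁴ + z⁵)·(1 + z + z² + z³ + z⁴ + z⁵); the count is [z⁵].
(1 + z + z² + z³ + z⁴ + z⁵) has coefficients 1,1,1,1,1,1 for degrees 0…5.
(1 + z + z² + z³ + z⁴ + z⁵) has coefficients 1,1,1,1,1,1 for degrees 0…5.
[z⁵] = 1·1 + 1·1 + 1·1 + 1·1 + 1·1 + 1·1 = 6.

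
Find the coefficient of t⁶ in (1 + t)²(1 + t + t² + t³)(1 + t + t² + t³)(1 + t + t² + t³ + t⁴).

(1 + t)² has coefficients 1,2,1 for degrees 0…2.
(1 + t + t² + t³) has coefficients 1,1,1,1,0,0,0 for degrees 0…6.
Multiplying by (1 + t + t² + t³) gives running coefficients 1,2,3,4,3,2,1 for degrees 0…6.
Finally multiplying by (1 + t + t² + t³ + t⁴), the product of all factors after the first has coefficients 1,3,6,10,13,14,13 for degrees 0…6.
[t⁶] = 1·13 + 2·14 + 1·13 = 54.

54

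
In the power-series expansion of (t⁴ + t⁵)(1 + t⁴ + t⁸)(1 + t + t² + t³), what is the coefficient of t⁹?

(t⁴ + t⁵) has coefficients 0,0,0,0,1,1 for degrees 0…5.
(1 + t⁴ + t⁸) has coefficients 1,0,0,0,1,0,0,0,1,0 for degrees 0…9.
Finally multiplying by (1 + t + t² + t³), the product of all factors after the first has coefficients 1,1,1,1,1,1,1,1,1,1 for degrees 0…9.
[t⁹] = 1·1 + 1·1 = 2.

2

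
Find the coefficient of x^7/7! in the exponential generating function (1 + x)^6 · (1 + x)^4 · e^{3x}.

The EGF product rule gives c_7 = Σ_{k_1+k_2+k_3=7} C(7; k_1,k_2,k_3) · ∏ g_i(k_i), where (1+x)^6 gives the falling factorial (6)_k; (1+x)^4 gives the falling factorial (4)_k; e^{3x} gives (3)^k.
g_1(k) for k = 0…7: 1, 6, 30, 120, 360, 720, 720, 0.
g_2(k) for k = 0…7: 1, 4, 12, 24, 24, 0, 0, 0.
g_3(k) for k = 0…7: 1, 3, 9, 27, 81, 243, 729, 2187.
First combine the last two factors: h(k) = Σ_j C(k,j)·g_2(j)·g_3(k−j) for k = 0…7: 1, 7, 45, 267, 1473, 7623, 37341, 174555.
c_7 = Σ_k C(7,k)·g_1(k)·h(7−k) = 1·1·174555 + 7·6·37341 + 21·30·7623 + 35·120·1473 + 35·360·267 + 21·720·45 + 7·720·7 = 174555 + 1568322 + 4802490 + 6186600 + 3364200 + 680400 + 35280 = 16811847.

16811847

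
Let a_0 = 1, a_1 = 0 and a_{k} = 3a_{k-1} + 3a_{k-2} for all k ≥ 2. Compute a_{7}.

The ordinary generating function has denominator 1 - 3z - 3z^2.
Iterating the recurrence: a_0,…,a_{7} = 1, 0, 3, 9, 36, 135, 513, 1944.

1944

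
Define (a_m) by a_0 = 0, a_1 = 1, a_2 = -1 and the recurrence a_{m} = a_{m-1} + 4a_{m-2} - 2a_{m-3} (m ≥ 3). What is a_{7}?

The ordinary generating function has denominator 1 - z - 4z^2 + 2z^3.
Iterating the recurrence: a_0,…,a_{7} = 0, 1, -1, 3, -3, 11, -7, 43.

43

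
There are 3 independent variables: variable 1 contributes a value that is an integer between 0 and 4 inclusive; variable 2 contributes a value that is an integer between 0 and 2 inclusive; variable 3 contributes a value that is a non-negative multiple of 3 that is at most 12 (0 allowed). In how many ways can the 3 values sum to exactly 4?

The generating function for the choices is (1 + y + y^2 + y^3 + y^4)·(1 + y + y^2)·(1 + y^3 + y^6 + y^9 + y^12); the count is [y^4].
(1 + y + y^2 + y^3 + y^4) has coefficients 1,1,1,1,1 for degrees 0…4.
(1 + y + y^2) has coefficients 1,1,1,0,0 for degrees 0…4.
Finally multiplying by (1 + y^3 + y^6 + y^9 + y^12), the product of all factors after the first has coefficients 1,1,1,1,1 for degrees 0…4.
[y^4] = 1·1 + 1·1 + 1·1 + 1·1 + 1·1 = 5.

5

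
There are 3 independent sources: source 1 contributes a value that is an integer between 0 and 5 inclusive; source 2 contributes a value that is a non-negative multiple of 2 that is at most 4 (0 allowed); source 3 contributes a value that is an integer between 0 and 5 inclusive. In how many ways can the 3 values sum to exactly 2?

The generating function for the choices is (1 + q + q^2 + q^3 + q^4 + q^5)·(1 + q^2 + q^4)·(1 + q + q^2 + q^3 + q^4 + q^5); the count is [q^2].
(1 + q + q^2 + q^3 + q^4 + q^5) has coefficients 1,1,1 for degrees 0…2.
(1 + q^2 + q^4) has coefficients 1,0,1 for degrees 0…2.
Finally multiplying by (1 + q + q^2 + q^3 + q^4 + q^5), the product of all factors after the first has coefficients 1,1,2 for degrees 0…2.
[q^2] = 1·2 + 1·1 + 1·1 = 4.

4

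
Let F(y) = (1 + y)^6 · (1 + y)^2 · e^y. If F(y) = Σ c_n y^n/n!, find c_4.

3393

The EGF product rule gives c_4 = Σ_{k_1+k_2+k_3=4} C(4; k_1,k_2,k_3) · ∏ g_i(k_i), where (1+y)^6 gives the falling factorial (6)_k; (1+y)^2 gives the falling factorial (2)_k; e^y gives (1)^k.
g_1(k) for k = 0…4: 1, 6, 30, 120, 360.
g_2(k) for k = 0…4: 1, 2, 2, 0, 0.
g_3(k) for k = 0…4: 1, 1, 1, 1, 1.
First combine the last two factors: h(k) = Σ_j C(k,j)·g_2(j)·g_3(k−j) for k = 0…4: 1, 3, 7, 13, 21.
c_4 = Σ_k C(4,k)·g_1(k)·h(4−k) = 1·1·21 + 4·6·13 + 6·30·7 + 4·120·3 + 1·360·1 = 21 + 312 + 1260 + 1440 + 360 = 3393.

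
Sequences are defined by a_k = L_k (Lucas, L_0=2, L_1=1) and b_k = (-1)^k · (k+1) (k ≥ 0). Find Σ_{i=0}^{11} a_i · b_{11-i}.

This is [x^11] in the product of the two ordinary generating functions.
Σ = 2·(-12) + 1·11 + 3·(-10) + 4·9 + 7·(-8) + 11·7 + 18·(-6) + 29·5 + 47·(-4) + 76·3 + 123·(-2) + 199·1 = 44.

44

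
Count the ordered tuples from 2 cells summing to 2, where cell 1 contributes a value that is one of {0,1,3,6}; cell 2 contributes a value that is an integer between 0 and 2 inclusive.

The generating function for the choices is (1 + x + x³ + x⁶)·(1 + x + x²); the count is [x²].
(1 + x + x³ + x⁶) has coefficients 1,1,0 for degrees 0…2.
(1 + x + x²) has coefficients 1,1,1 for degrees 0…2.
[x²] = 1·1 + 1·1 = 2.

2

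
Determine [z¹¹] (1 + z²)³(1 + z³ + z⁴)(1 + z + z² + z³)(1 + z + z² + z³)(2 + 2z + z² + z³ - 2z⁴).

(1 + z²)³ has coefficients 1,0,3,0,3,0,1 for degrees 0…6.
(1 + z³ + z⁴) has coefficients 1,0,0,1,1,0,0,0,0,0,0,0 for degrees 0…11.
Multiplying by (1 + z + z² + z³) gives running coefficients 1,1,1,2,2,2,2,1,0,0,0,0 for degrees 0…11.
Multiplying by (1 + z + z² + z³) gives running coefficients 1,2,3,5,6,7,8,7,5,3,1,0 for degrees 0…11.
Finally multiplying by (2 + 2z + z² + z³ - 2z⁴), the product of all factors after the first has coefficients 2,6,11,19,25,30,35,33,27,17,4,-4 for degrees 0…11.
[z¹¹] = 1·(-4) + 3·17 + 3·33 + 1·30 = 176.

176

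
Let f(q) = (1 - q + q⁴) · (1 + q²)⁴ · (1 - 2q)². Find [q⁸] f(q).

(1 - q + q⁴) has coefficients 1,-1,0,0,1 for degrees 0…4.
(1 + q²)⁴ has coefficients 1,0,4,0,6,0,4,0,1 for degrees 0…8.
Finally multiplying by (1 - 2q)², the product of all factors after the first has coefficients 1,-4,8,-16,22,-24,28,-16,17 for degrees 0…8.
[q⁸] = 1·17 − 1·(-16) + 1·22 = 55.

55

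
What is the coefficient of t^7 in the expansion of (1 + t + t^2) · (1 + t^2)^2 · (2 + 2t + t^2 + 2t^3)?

(1 + t + t^2) has coefficients 1,1,1 for degrees 0…2.
(1 + t^2)^2 has coefficients 1,0,2,0,1,0,0,0 for degrees 0…7.
Finally multiplying by (2 + 2t + t^2 + 2t^3), the product of all factors after the first has coefficients 2,2,5,6,4,6,1,2 for degrees 0…7.
[t^7] = 1·2 + 1·1 + 1·6 = 9.

9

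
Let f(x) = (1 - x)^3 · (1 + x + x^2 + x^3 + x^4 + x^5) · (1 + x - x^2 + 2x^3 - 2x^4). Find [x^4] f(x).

-7

(1 - x)^3 has coefficients 1,-3,3,-1 for degrees 0…3.
(1 + x + x^2 + x^3 + x^4 + x^5) has coefficients 1,1,1,1,1 for degrees 0…4.
Finally multiplying by (1 + x - x^2 + 2x^3 - 2x^4), the product of all factors after the first has coefficients 1,2,1,3,1 for degrees 0…4.
[x^4] = 1·1 − 3·3 + 3·1 − 1·2 = -7.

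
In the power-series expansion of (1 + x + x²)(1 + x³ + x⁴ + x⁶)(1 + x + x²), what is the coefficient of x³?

3

(1 + x + x²) has coefficients 1,1,1 for degrees 0…2.
(1 + x³ + x⁴ + x⁶) has coefficients 1,0,0,1 for degrees 0…3.
Finally multiplying by (1 + x + x²), the product of all factors after the first has coefficients 1,1,1,1 for degrees 0…3.
[x³] = 1·1 + 1·1 + 1·1 = 3.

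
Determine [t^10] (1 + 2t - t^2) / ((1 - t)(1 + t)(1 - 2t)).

2388

The denominator gives the recurrence a_n = 2a_(n−1) + a_(n−2) − 2a_(n−3) for n ≥ 3; the numerator fixes a_0 = 1, a_1 = 4, a_2 = 8.
Iterating: 1, 4, 8, 18, 36, 74, 148, 298, 596, 1194, 2388, so a_10 = 2388.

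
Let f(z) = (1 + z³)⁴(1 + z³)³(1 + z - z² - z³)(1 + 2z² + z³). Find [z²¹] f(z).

-6

(1 + z³)⁴ has coefficients 1,0,0,4,0,0,6,0,0,4,0,0,1 for degrees 0…12.
(1 + z³)³ has coefficients 1,0,0,3,0,0,3,0,0,1,0,0,0,0,0,0,0,0,0,0,0,0 for degrees 0…21.
Multiplying by (1 + z - z² - z³) gives running coefficients 1,1,-1,2,3,-3,0,3,-3,-2,1,-1,-1,0,0,0,0,0,0,0,0,0 for degrees 0…21.
Finally multiplying by (1 + 2z² + z³), the product of all factors after the first has coefficients 1,1,1,5,2,0,8,0,-6,4,-2,-8,-1,-1,-3,-1,0,0,0,0,0,0 for degrees 0…21.
[z²¹] = 1·0 + 4·0 + 6·(-1) + 4·(-1) + 1·4 = -6.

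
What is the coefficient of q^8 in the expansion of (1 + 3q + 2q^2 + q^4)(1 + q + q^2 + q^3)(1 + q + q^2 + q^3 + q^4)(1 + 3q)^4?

(1 + 3q + 2q^2 + q^4) has coefficients 1,3,2,0,1 for degrees 0…4.
(1 + q + q^2 + q^3) has coefficients 1,1,1,1,0,0,0,0,0 for degrees 0…8.
Multiplying by (1 + q + q^2 + q^3 + q^4) gives running coefficients 1,2,3,4,4,3,2,1,0 for degrees 0…8.
Finally multiplying by (1 + 3q)^4, the product of all factors after the first has coefficients 1,14,81,256,511,753,929,943,768 for degrees 0…8.
[q^8] = 1·768 + 3·943 + 2·929 + 1·511 = 5966.

5966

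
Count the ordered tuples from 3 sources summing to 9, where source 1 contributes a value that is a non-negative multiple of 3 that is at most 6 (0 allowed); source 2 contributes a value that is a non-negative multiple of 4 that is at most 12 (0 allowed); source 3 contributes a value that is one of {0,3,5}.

2

The generating function for the choices is (1 + x^3 + x^6)·(1 + x^4 + x^8 + x^12)·(1 + x^3 + x^5); the count is [x^9].
(1 + x^3 + x^6) has coefficients 1,0,0,1,0,0,1 for degrees 0…6.
(1 + x^4 + x^8 + x^12) has coefficients 1,0,0,0,1,0,0,0,1,0 for degrees 0…9.
Finally multiplying by (1 + x^3 + x^5), the product of all factors after the first has coefficients 1,0,0,1,1,1,0,1,1,1 for degrees 0…9.
[x^9] = 1·1 + 1·0 + 1·1 = 2.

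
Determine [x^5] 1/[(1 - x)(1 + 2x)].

Partial fractions give a closed form: a_n = (1/3)·1^n + (2/3)·(-2)^n.
At n = 5: a_5 = -21.

-21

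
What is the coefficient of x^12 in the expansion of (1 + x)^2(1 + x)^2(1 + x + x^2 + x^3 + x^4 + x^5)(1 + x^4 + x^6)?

20

(1 + x)^2 has coefficients 1,2,1 for degrees 0…2.
(1 + x)^2 has coefficients 1,2,1,0,0,0,0,0,0,0,0,0,0 for degrees 0…12.
Multiplying by (1 + x + x^2 + x^3 + x^4 + x^5) gives running coefficients 1,3,4,4,4,4,3,1,0,0,0,0,0 for degrees 0…12.
Finally multiplying by (1 + x^4 + x^6), the product of all factors after the first has coefficients 1,3,4,4,5,7,8,8,8,8,7,5,3 for degrees 0…12.
[x^12] = 1·3 + 2·5 + 1·7 = 20.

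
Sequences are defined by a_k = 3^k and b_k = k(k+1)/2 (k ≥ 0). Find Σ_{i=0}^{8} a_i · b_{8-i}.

Write out a_i and b_{8-i} for i = 0,…,8 and sum the products.
Σ = 1·36 + 3·28 + 9·21 + 27·15 + 81·10 + 243·6 + 729·3 + 2187·1 + 6561·0 = 7356.

7356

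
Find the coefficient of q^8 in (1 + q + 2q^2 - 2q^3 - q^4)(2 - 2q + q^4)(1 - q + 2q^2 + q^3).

8

(1 + q + 2q^2 - 2q^3 - q^4) has coefficients 1,1,2,-2,-1 for degrees 0…4.
(2 - 2q + q^4) has coefficients 2,-2,0,0,1,0,0,0,0 for degrees 0…8.
Finally multiplying by (1 - q + 2q^2 + q^3), the product of all factors after the first has coefficients 2,-4,6,-2,-1,-1,2,1,0 for degrees 0…8.
[q^8] = 1·0 + 1·1 + 2·2 − 2·(-1) − 1·(-1) = 8.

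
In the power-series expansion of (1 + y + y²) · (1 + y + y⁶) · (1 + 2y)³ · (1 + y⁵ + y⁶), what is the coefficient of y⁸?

90

(1 + y + y²) has coefficients 1,1,1 for degrees 0…2.
(1 + y + y⁶) has coefficients 1,1,0,0,0,0,1,0,0 for degrees 0…8.
Multiplying by (1 + 2y)³ gives running coefficients 1,7,18,20,8,0,1,6,12 for degrees 0…8.
Finally multiplying by (1 + y⁵ + y⁶), the product of all factors after the first has coefficients 1,7,18,20,8,1,9,31,50 for degrees 0…8.
[y⁸] = 1·50 + 1·31 + 1·9 = 90.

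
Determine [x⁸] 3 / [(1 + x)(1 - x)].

3

The denominator gives the recurrence a_n = a_(n−2) for n ≥ 2; the numerator fixes a_0 = 3, a_1 = 0.
Iterating: 3, 0, 3, 0, 3, 0, 3, 0, 3, so a_8 = 3.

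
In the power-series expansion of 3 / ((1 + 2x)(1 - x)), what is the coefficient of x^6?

Partial fractions give a closed form: a_n = (2)·(-2)^n + (1)·1^n.
At n = 6: a_6 = 129.

129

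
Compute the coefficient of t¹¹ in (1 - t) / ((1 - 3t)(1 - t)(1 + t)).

132860

The denominator gives the recurrence a_n = 3a_(n−1) + a_(n−2) − 3a_(n−3) for n ≥ 3; the numerator fixes a_0 = 1, a_1 = 2, a_2 = 7.
Iterating: 1, 2, 7, 20, 61, 182, 547, 1640, 4921, 14762, 44287, 132860, so a_11 = 132860.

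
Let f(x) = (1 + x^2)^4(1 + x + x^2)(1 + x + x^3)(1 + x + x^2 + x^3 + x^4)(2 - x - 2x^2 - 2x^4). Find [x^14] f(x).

-252

(1 + x^2)^4 has coefficients 1,0,4,0,6,0,4,0,1 for degrees 0…8.
(1 + x + x^2) has coefficients 1,1,1,0,0,0,0,0,0,0,0,0,0,0,0 for degrees 0…14.
Multiplying by (1 + x + x^3) gives running coefficients 1,2,2,2,1,1,0,0,0,0,0,0,0,0,0 for degrees 0…14.
Multiplying by (1 + x + x^2 + x^3 + x^4) gives running coefficients 1,3,5,7,8,8,6,4,2,1,0,0,0,0,0 for degrees 0…14.
Finally multiplying by (2 - x - 2x^2 - 2x^4), the product of all factors after the first has coefficients 2,5,5,3,-3,-12,-22,-28,-28,-24,-17,-10,-4,-2,0 for degrees 0…14.
[x^14] = 1·0 + 4·(-4) + 6·(-17) + 4·(-28) + 1·(-22) = -252.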